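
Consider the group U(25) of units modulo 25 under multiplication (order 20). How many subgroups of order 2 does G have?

1

|G| = 20 and 2 | 20, so subgroups of order 2 are possible by Lagrange.
The subgroups of order 2 are: {1, 24}.
So G has 1 subgroup of order 2.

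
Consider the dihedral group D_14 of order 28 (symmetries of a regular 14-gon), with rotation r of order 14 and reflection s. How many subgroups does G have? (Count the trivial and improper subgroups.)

28

|G| = 28, so by Lagrange every subgroup order divides 28. Divisors: 1, 2, 4, 7, 14, 28.
Subgroups by order — order 1: 1; order 2: 15; order 4: 7; order 7: 1; order 14: 3; order 28: 1.
Total: 1 + 15 + 7 + 1 + 3 + 1 = 28.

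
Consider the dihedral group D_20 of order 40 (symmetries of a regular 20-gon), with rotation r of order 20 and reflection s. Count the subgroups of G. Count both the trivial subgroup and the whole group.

48

|G| = 40, so by Lagrange every subgroup order divides 40. Divisors: 1, 2, 4, 5, 8, 10, 20, 40.
Subgroups by order — order 1: 1; order 2: 21; order 4: 11; order 5: 1; order 8: 5; order 10: 5; order 20: 3; order 40: 1.
Total: 1 + 21 + 11 + 1 + 5 + 5 + 3 + 1 = 48.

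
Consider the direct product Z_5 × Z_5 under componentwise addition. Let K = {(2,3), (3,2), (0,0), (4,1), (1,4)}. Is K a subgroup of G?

Yes

|K| = 5 divides |G| = 25, consistent with Lagrange.
K contains the identity, every element's inverse is in K, and K is closed under +: it is a subgroup.
In fact K = ⟨(2,3)⟩.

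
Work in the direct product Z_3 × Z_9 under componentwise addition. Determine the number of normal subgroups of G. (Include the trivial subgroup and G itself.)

10

G is abelian, so every subgroup is normal.
G has 10 subgroups in total, hence 10 normal subgroups.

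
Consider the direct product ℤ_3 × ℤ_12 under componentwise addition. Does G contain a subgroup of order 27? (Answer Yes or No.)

No

27 does not divide |G| = 36, so by Lagrange no subgroup of order 27 exists.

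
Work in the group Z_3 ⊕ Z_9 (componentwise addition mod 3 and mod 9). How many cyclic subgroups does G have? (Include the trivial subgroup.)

Group the elements of G by the cyclic subgroup they generate; each cyclic subgroup of order d accounts for φ(d) elements.
Cyclic subgroups by order — order 1: 1; order 3: 4; order 9: 3.
Total: 8.

8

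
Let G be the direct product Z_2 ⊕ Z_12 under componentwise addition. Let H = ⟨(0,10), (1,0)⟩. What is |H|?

12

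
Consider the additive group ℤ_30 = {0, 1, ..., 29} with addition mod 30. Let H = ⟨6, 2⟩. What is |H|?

15

|⟨6⟩| = 5 and |⟨2⟩| = 15, so |H| is a multiple of lcm(5, 15) = 15 and divides |G| = 30.
Closing under the operation: H = {0, 2, 4, 6, 8, 10, 12, 14, 16, 18, 20, 22, 24, 26, 28}, so |H| = 15.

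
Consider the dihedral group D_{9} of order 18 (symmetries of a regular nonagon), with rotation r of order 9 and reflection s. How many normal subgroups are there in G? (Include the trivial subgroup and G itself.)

4

G has 16 subgroups. Checking conjugation-invariance by order — order 1: 1/1 normal; order 2: 0/9 normal; order 3: 1/1 normal; order 6: 0/3 normal; order 9: 1/1 normal; order 18: 1/1 normal.
Total normal subgroups: 4.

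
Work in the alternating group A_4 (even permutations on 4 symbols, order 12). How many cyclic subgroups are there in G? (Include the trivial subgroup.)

8

Group the elements of G by the cyclic subgroup they generate; each cyclic subgroup of order d accounts for φ(d) elements.
Cyclic subgroups by order — order 1: 1; order 2: 3; order 3: 4.
Total: 8.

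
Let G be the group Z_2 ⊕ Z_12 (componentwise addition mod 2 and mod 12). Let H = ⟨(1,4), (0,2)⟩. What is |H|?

12

|⟨(1,4)⟩| = 6 and |⟨(0,2)⟩| = 6, so |H| is a multiple of lcm(6, 6) = 6 and divides |G| = 24.
Closing under the operation: H = {(0,0), (0,2), (0,4), (0,6), (0,8), (0,10), (1,0), (1,2), (1,4), (1,6), (1,8), (1,10)}, so |H| = 12.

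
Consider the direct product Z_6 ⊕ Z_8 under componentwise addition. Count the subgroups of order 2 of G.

3

|G| = 48 and 2 | 48, so subgroups of order 2 are possible by Lagrange.
The subgroups of order 2 are: {(0,0), (0,4)}; {(0,0), (3,0)}; {(0,0), (3,4)}.
So G has 3 subgroups of order 2.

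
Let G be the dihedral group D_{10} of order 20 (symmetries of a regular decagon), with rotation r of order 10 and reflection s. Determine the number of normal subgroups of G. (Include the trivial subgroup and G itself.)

G has 22 subgroups. Checking conjugation-invariance by order — order 1: 1/1 normal; order 2: 1/11 normal; order 4: 0/5 normal; order 5: 1/1 normal; order 10: 3/3 normal; order 20: 1/1 normal.
Total normal subgroups: 7.

7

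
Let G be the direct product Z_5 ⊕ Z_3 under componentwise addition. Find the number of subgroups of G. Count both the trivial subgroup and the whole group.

|G| = 15, so by Lagrange every subgroup order divides 15. Divisors: 1, 3, 5, 15.
Subgroups by order — order 1: 1; order 3: 1; order 5: 1; order 15: 1.
Total: 1 + 1 + 1 + 1 = 4.

4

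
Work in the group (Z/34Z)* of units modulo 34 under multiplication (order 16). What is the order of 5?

16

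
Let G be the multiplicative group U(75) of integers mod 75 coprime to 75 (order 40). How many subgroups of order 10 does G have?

3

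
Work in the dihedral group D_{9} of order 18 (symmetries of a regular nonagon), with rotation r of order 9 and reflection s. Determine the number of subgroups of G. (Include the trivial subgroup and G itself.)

|G| = 18, so by Lagrange every subgroup order divides 18. Divisors: 1, 2, 3, 6, 9, 18.
Subgroups by order — order 1: 1; order 2: 9; order 3: 1; order 6: 3; order 9: 1; order 18: 1.
Total: 1 + 9 + 1 + 3 + 1 + 1 = 16.

16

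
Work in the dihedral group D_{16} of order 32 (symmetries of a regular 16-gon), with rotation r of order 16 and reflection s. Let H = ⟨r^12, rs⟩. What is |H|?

8

|⟨r^12⟩| = 4 and |⟨rs⟩| = 2, so |H| is a multiple of lcm(4, 2) = 4 and divides |G| = 32.
Closing under the operation: H = {e, r^4, r^8, r^12, rs, r^5s, r^9s, r^13s}, so |H| = 8.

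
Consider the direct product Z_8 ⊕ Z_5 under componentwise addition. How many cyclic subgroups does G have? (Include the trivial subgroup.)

A cyclic subgroup of order d is generated by each of its φ(d) elements of order d, so the cyclic subgroups of order d number (#elements of order d)/φ(d).
Cyclic subgroups by order — order 1: 1; order 2: 1; order 4: 1; order 5: 1; order 8: 1; order 10: 1; order 20: 1; order 40: 1.
Total: 8.

8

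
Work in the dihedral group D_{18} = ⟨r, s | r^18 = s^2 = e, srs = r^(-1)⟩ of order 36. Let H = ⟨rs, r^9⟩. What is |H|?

4

|⟨rs⟩| = 2 and |⟨r^9⟩| = 2, so |H| is a multiple of lcm(2, 2) = 2 and divides |G| = 36.
Closing under the operation: H = {e, r^9, rs, r^10s}, so |H| = 4.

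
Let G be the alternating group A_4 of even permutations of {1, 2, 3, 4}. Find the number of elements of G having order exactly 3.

The elements of order 3 are: (2 3 4), (2 4 3), (1 2 3), (1 2 4), (1 3 2), (1 3 4), (1 4 2), (1 4 3).
That's 8.

8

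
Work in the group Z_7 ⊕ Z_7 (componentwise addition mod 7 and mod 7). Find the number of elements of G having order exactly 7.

An element (a,b) has order lcm(ord(a), ord(b)); count pairs with lcm equal to 7.
Enumerating gives 48 such elements.

48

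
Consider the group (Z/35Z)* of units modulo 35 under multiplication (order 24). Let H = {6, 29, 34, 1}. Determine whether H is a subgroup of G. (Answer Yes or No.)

|H| = 4 divides |G| = 24, consistent with Lagrange.
H contains the identity, every element's inverse is in H, and H is closed under ·: it is a subgroup.

Yes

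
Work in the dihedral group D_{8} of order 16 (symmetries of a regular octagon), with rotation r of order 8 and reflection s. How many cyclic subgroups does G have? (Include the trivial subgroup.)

12

Group the elements of G by the cyclic subgroup they generate; each cyclic subgroup of order d accounts for φ(d) elements.
Cyclic subgroups by order — order 1: 1; order 2: 9; order 4: 1; order 8: 1.
Total: 12.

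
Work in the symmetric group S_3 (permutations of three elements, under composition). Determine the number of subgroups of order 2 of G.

|G| = 6 and 2 | 6, so subgroups of order 2 are possible by Lagrange.
The subgroups of order 2 are: {e, (1 2)}; {e, (1 3)}; {e, (2 3)}.
So G has 3 subgroups of order 2.

3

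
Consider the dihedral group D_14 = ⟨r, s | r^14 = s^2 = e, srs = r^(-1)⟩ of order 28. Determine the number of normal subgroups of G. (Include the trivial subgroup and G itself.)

7

G has 28 subgroups. Checking conjugation-invariance by order — order 1: 1/1 normal; order 2: 1/15 normal; order 4: 0/7 normal; order 7: 1/1 normal; order 14: 3/3 normal; order 28: 1/1 normal.
Total normal subgroups: 7.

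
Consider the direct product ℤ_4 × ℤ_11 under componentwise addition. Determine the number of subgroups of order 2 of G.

1

|G| = 44 and 2 | 44, so subgroups of order 2 are possible by Lagrange.
The subgroups of order 2 are: {(0,0), (2,0)}.
So G has 1 subgroup of order 2.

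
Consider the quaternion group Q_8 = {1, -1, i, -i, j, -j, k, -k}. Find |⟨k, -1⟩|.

|⟨k⟩| = 4 and |⟨-1⟩| = 2, so |H| is a multiple of lcm(4, 2) = 4 and divides |G| = 8.
Closing under the operation: H = {1, -1, k, -k}, so |H| = 4.

4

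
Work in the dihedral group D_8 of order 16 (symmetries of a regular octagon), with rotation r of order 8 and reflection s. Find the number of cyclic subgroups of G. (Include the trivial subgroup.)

12

Each element a generates a cyclic subgroup ⟨a⟩; distinct elements may generate the same one (a cyclic group of order d has φ(d) generators).
Cyclic subgroups by order — order 1: 1; order 2: 9; order 4: 1; order 8: 1.
Total: 12.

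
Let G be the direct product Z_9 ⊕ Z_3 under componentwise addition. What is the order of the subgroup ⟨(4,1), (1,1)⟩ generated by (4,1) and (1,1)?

|⟨(4,1)⟩| = 9 and |⟨(1,1)⟩| = 9, so |H| is a multiple of lcm(9, 9) = 9 and divides |G| = 27.
Closing under the operation: H = {(0,0), (1,1), (2,2), (3,0), (4,1), (5,2), (6,0), (7,1), (8,2)}, so |H| = 9.

9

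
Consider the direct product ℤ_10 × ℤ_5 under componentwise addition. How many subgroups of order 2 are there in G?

|G| = 50 and 2 | 50, so subgroups of order 2 are possible by Lagrange.
The subgroups of order 2 are: {(0,0), (5,0)}.
So G has 1 subgroup of order 2.

1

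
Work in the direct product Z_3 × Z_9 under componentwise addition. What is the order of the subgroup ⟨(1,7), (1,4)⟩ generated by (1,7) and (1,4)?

|⟨(1,7)⟩| = 9 and |⟨(1,4)⟩| = 9, so |H| is a multiple of lcm(9, 9) = 9 and divides |G| = 27.
Closing under the operation: H = {(0,0), (0,3), (0,6), (1,1), (1,4), (1,7), (2,2), (2,5), (2,8)}, so |H| = 9.

9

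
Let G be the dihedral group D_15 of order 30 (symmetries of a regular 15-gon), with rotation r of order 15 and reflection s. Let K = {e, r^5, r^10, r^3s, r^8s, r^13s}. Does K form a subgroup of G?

|K| = 6 divides |G| = 30, consistent with Lagrange.
K contains the identity, every element's inverse is in K, and K is closed under ·: it is a subgroup.

Yes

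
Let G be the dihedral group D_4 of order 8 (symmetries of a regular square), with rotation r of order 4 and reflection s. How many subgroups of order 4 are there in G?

3

|G| = 8 and 4 | 8, so subgroups of order 4 are possible by Lagrange.
The subgroups of order 4 are: {e, r, r^2, r^3}; {e, r^2, s, r^2s}; {e, r^2, rs, r^3s}.
So G has 3 subgroups of order 4.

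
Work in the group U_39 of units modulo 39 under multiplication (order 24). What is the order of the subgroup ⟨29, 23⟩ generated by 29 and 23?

12

|⟨29⟩| = 6 and |⟨23⟩| = 6, so |H| is a multiple of lcm(6, 6) = 6 and divides |G| = 24.
Closing under the operation: H = {1, 4, 10, 14, 16, 17, 22, 23, 25, 29, 35, 38}, so |H| = 12.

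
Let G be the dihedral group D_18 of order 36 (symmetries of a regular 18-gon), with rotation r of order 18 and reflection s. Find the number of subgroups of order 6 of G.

7

|G| = 36 and 6 | 36, so subgroups of order 6 are possible by Lagrange.
The subgroups of order 6 are: {e, r^6, r^12, r^4s, r^10s, r^16s}; {e, r^6, r^12, r^5s, r^11s, r^17s}; {e, r^6, r^12, s, r^6s, r^12s}; {e, r^6, r^12, rs, r^7s, r^13s}; … (7 in all).
So G has 7 subgroups of order 6.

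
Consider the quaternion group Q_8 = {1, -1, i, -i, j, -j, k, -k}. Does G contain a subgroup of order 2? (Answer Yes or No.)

2 | 8. A subgroup of order 2 is {1, -1}.

Yes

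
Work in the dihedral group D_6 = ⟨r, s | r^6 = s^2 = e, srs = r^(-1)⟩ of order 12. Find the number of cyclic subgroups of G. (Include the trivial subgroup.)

10

Group the elements of G by the cyclic subgroup they generate; each cyclic subgroup of order d accounts for φ(d) elements.
Cyclic subgroups by order — order 1: 1; order 2: 7; order 3: 1; order 6: 1.
Total: 10.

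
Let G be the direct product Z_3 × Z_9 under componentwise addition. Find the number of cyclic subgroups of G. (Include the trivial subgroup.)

A cyclic subgroup of order d is generated by each of its φ(d) elements of order d, so the cyclic subgroups of order d number (#elements of order d)/φ(d).
Cyclic subgroups by order — order 1: 1; order 3: 4; order 9: 3.
Total: 8.

8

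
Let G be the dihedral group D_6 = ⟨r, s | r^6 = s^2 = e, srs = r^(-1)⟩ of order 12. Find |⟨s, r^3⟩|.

4

|⟨s⟩| = 2 and |⟨r^3⟩| = 2, so |H| is a multiple of lcm(2, 2) = 2 and divides |G| = 12.
Closing under the operation: H = {e, r^3, s, r^3s}, so |H| = 4.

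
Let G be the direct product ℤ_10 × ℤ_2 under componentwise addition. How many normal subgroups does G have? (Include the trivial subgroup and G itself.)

G is abelian, so every subgroup is normal.
G has 10 subgroups in total, hence 10 normal subgroups.

10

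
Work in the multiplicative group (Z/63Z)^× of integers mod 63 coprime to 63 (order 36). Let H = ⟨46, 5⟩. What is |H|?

18

|⟨46⟩| = 3 and |⟨5⟩| = 6, so |H| is a multiple of lcm(3, 6) = 6 and divides |G| = 36.
Closing under the operation: H = {1, 4, 5, 16, 17, 20, 22, 25, 26, 37, 38, 41, 43, 46, 47, 58, 59, 62}, so |H| = 18.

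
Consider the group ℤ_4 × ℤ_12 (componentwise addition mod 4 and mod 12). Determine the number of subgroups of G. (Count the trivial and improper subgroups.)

30

|G| = 48, so by Lagrange every subgroup order divides 48. Divisors: 1, 2, 3, 4, 6, 8, 12, 16, 24, 48.
Subgroups by order — order 1: 1; order 2: 3; order 3: 1; order 4: 7; order 6: 3; order 8: 3; order 12: 7; order 16: 1; order 24: 3; order 48: 1.
Total: 1 + 3 + 1 + 7 + 3 + 3 + 7 + 1 + 3 + 1 = 30.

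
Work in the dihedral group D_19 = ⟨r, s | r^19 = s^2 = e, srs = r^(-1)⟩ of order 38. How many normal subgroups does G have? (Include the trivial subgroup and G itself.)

G has 22 subgroups. Checking conjugation-invariance by order — order 1: 1/1 normal; order 2: 0/19 normal; order 19: 1/1 normal; order 38: 1/1 normal.
Total normal subgroups: 3.

3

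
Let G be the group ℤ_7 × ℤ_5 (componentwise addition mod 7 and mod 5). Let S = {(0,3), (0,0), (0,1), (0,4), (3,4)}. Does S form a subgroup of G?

(3,4) ∈ S but its inverse (4,1) ∉ S, so S is not a subgroup.

No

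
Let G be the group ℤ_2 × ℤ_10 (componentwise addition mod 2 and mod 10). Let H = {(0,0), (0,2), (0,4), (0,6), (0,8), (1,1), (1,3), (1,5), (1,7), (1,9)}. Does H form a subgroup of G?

Yes

|H| = 10 divides |G| = 20, consistent with Lagrange.
H contains the identity, every element's inverse is in H, and H is closed under +: it is a subgroup.
In fact H = ⟨(1,1)⟩.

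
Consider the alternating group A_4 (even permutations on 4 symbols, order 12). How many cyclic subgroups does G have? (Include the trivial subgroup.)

A cyclic subgroup of order d is generated by each of its φ(d) elements of order d, so the cyclic subgroups of order d number (#elements of order d)/φ(d).
Cyclic subgroups by order — order 1: 1; order 2: 3; order 3: 4.
Total: 8.

8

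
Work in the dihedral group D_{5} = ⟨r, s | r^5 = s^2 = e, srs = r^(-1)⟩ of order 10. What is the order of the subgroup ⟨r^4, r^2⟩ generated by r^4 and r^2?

|⟨r^4⟩| = 5 and |⟨r^2⟩| = 5, so |H| is a multiple of lcm(5, 5) = 5 and divides |G| = 10.
Closing under the operation: H = {e, r, r^2, r^3, r^4}, so |H| = 5.

5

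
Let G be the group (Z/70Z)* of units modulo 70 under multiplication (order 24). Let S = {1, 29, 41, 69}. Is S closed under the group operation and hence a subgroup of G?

Yes

|S| = 4 divides |G| = 24, consistent with Lagrange.
S contains the identity, every element's inverse is in S, and S is closed under ·: it is a subgroup.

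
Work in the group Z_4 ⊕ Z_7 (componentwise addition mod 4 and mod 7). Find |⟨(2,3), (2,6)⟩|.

14

|⟨(2,3)⟩| = 14 and |⟨(2,6)⟩| = 14, so |H| is a multiple of lcm(14, 14) = 14 and divides |G| = 28.
Closing under the operation: H = {(0,0), (0,1), (0,2), (0,3), (0,4), (0,5), (0,6), (2,0), (2,1), (2,2), (2,3), (2,4), (2,5), (2,6)}, so |H| = 14.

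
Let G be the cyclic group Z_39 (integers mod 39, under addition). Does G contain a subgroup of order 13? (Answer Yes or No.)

13 | 39. A subgroup of order 13 is {0, 3, 6, 9, 12, 15, 18, 21, 24, 27, 30, 33, 36}.

Yes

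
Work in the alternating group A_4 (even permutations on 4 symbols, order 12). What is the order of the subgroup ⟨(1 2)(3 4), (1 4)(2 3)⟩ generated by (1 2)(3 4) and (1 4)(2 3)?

|⟨(1 2)(3 4)⟩| = 2 and |⟨(1 4)(2 3)⟩| = 2, so |H| is a multiple of lcm(2, 2) = 2 and divides |G| = 12.
Closing under the operation: H = {e, (1 2)(3 4), (1 3)(2 4), (1 4)(2 3)}, so |H| = 4.

4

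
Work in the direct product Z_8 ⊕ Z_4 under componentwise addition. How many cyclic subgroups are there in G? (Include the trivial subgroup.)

Each element a generates a cyclic subgroup ⟨a⟩; distinct elements may generate the same one (a cyclic group of order d has φ(d) generators).
Cyclic subgroups by order — order 1: 1; order 2: 3; order 4: 6; order 8: 4.
Total: 14.

14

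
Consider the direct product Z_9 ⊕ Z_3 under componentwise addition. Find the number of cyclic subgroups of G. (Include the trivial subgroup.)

8

Each element a generates a cyclic subgroup ⟨a⟩; distinct elements may generate the same one (a cyclic group of order d has φ(d) generators).
Cyclic subgroups by order — order 1: 1; order 3: 4; order 9: 3.
Total: 8.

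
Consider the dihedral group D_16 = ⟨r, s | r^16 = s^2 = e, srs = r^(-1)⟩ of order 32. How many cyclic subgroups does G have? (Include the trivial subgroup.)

21

Each element a generates a cyclic subgroup ⟨a⟩; distinct elements may generate the same one (a cyclic group of order d has φ(d) generators).
Cyclic subgroups by order — order 1: 1; order 2: 17; order 4: 1; order 8: 1; order 16: 1.
Total: 21.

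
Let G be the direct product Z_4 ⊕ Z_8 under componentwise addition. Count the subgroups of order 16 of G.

3

|G| = 32 and 16 | 32, so subgroups of order 16 are possible by Lagrange.
The subgroups of order 16 are: {(0,0), (0,1), (0,2), (0,3), (0,4), (0,5), (0,6), (0,7), (2,0), (2,1), (2,2), (2,3), (2,4), (2,5), (2,6), (2,7)}; {(0,0), (0,2), (0,4), (0,6), (1,0), (1,2), (1,4), (1,6), (2,0), (2,2), (2,4), (2,6), (3,0), (3,2), (3,4), (3,6)}; {(0,0), (0,2), (0,4), (0,6), (1,1), (1,3), (1,5), (1,7), (2,0), (2,2), (2,4), (2,6), (3,1), (3,3), (3,5), (3,7)}.
So G has 3 subgroups of order 16.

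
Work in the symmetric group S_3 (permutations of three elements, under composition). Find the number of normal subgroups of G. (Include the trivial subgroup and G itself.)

G has 6 subgroups. Checking conjugation-invariance by order — order 1: 1/1 normal; order 2: 0/3 normal; order 3: 1/1 normal; order 6: 1/1 normal.
Total normal subgroups: 3.

3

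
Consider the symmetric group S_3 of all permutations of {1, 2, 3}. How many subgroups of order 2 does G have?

|G| = 6 and 2 | 6, so subgroups of order 2 are possible by Lagrange.
The subgroups of order 2 are: {e, (1 2)}; {e, (1 3)}; {e, (2 3)}.
So G has 3 subgroups of order 2.

3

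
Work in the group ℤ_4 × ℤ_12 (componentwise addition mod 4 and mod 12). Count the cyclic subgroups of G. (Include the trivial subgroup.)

20

A cyclic subgroup of order d is generated by each of its φ(d) elements of order d, so the cyclic subgroups of order d number (#elements of order d)/φ(d).
Cyclic subgroups by order — order 1: 1; order 2: 3; order 3: 1; order 4: 6; order 6: 3; order 12: 6.
Total: 20.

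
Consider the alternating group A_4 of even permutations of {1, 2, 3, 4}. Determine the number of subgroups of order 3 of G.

|G| = 12 and 3 | 12, so subgroups of order 3 are possible by Lagrange.
The subgroups of order 3 are: {e, (1 2 3), (1 3 2)}; {e, (1 2 4), (1 4 2)}; {e, (1 3 4), (1 4 3)}; {e, (2 3 4), (2 4 3)}.
So G has 4 subgroups of order 3.

4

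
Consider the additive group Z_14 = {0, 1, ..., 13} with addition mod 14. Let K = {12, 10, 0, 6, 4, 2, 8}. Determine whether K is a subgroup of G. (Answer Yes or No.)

|K| = 7 divides |G| = 14, consistent with Lagrange.
K contains the identity, every element's inverse is in K, and K is closed under +: it is a subgroup.
In fact K = ⟨2⟩.

Yes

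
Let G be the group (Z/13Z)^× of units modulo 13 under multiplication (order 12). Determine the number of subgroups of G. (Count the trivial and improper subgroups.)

|G| = 12, so by Lagrange every subgroup order divides 12. Divisors: 1, 2, 3, 4, 6, 12.
Subgroups by order — order 1: 1; order 2: 1; order 3: 1; order 4: 1; order 6: 1; order 12: 1.
Total: 1 + 1 + 1 + 1 + 1 + 1 = 6.

6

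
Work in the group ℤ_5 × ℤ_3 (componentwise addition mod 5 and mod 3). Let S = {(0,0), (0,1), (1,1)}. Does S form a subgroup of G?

No

(0,1) ∈ S but its inverse (0,2) ∉ S, so S is not a subgroup.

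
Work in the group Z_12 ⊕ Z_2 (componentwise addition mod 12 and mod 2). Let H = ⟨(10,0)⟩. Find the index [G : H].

4

|⟨(10,0)⟩| = 6 and |G| = 24.
By Lagrange, [G : H] = |G|/|H| = 24/6 = 4.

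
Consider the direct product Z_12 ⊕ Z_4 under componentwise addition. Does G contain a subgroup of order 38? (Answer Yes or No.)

No

38 does not divide |G| = 48, so by Lagrange no subgroup of order 38 exists.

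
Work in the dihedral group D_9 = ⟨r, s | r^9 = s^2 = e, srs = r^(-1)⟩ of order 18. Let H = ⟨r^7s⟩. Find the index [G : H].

|⟨r^7s⟩| = 2 and |G| = 18.
By Lagrange, [G : H] = |G|/|H| = 18/2 = 9.

9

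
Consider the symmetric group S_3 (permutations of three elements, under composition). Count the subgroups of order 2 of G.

|G| = 6 and 2 | 6, so subgroups of order 2 are possible by Lagrange.
The subgroups of order 2 are: {e, (1 2)}; {e, (1 3)}; {e, (2 3)}.
So G has 3 subgroups of order 2.

3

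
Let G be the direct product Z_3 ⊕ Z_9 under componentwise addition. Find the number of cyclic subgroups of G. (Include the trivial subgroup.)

A cyclic subgroup of order d is generated by each of its φ(d) elements of order d, so the cyclic subgroups of order d number (#elements of order d)/φ(d).
Cyclic subgroups by order — order 1: 1; order 3: 4; order 9: 3.
Total: 8.

8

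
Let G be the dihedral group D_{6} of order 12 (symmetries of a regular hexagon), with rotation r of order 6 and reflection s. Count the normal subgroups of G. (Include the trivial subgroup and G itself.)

G has 16 subgroups. Checking conjugation-invariance by order — order 1: 1/1 normal; order 2: 1/7 normal; order 3: 1/1 normal; order 4: 0/3 normal; order 6: 3/3 normal; order 12: 1/1 normal.
Total normal subgroups: 7.

7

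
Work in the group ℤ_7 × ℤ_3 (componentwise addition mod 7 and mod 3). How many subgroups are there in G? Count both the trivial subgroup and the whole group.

4

|G| = 21, so by Lagrange every subgroup order divides 21. Divisors: 1, 3, 7, 21.
Subgroups by order — order 1: 1; order 3: 1; order 7: 1; order 21: 1.
Total: 1 + 1 + 1 + 1 = 4.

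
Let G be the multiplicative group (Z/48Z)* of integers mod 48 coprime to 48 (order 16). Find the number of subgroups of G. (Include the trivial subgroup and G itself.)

27

|G| = 16, so by Lagrange every subgroup order divides 16. Divisors: 1, 2, 4, 8, 16.
Subgroups by order — order 1: 1; order 2: 7; order 4: 11; order 8: 7; order 16: 1.
Total: 1 + 7 + 11 + 7 + 1 = 27.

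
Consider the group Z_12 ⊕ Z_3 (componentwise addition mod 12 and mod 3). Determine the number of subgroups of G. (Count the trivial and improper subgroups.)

18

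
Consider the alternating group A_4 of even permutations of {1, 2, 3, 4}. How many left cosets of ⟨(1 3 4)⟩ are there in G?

|⟨(1 3 4)⟩| = 3 and |G| = 12.
By Lagrange, [G : H] = |G|/|H| = 12/3 = 4.

4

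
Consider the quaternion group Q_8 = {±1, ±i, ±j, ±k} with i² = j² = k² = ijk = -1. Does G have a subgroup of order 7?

No

7 does not divide |G| = 8, so by Lagrange no subgroup of order 7 exists.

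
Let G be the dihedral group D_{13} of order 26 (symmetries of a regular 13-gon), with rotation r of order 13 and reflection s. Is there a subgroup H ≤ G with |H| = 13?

Yes

13 | 26. A subgroup of order 13 is {e, r, r^2, r^3, r^4, r^5, r^6, r^7, r^8, r^9, r^10, r^11, r^12}.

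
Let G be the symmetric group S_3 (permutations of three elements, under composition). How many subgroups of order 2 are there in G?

|G| = 6 and 2 | 6, so subgroups of order 2 are possible by Lagrange.
The subgroups of order 2 are: {e, (1 2)}; {e, (1 3)}; {e, (2 3)}.
So G has 3 subgroups of order 2.

3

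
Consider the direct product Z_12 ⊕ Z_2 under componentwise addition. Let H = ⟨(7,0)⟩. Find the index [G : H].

|⟨(7,0)⟩| = 12 and |G| = 24.
By Lagrange, [G : H] = |G|/|H| = 24/12 = 2.

2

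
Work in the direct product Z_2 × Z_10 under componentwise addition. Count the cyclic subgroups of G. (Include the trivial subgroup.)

8

Group the elements of G by the cyclic subgroup they generate; each cyclic subgroup of order d accounts for φ(d) elements.
Cyclic subgroups by order — order 1: 1; order 2: 3; order 5: 1; order 10: 3.
Total: 8.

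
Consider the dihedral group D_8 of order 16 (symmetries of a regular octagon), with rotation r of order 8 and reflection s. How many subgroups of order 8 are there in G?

3

|G| = 16 and 8 | 16, so subgroups of order 8 are possible by Lagrange.
The subgroups of order 8 are: {e, r, r^2, r^3, r^4, r^5, r^6, r^7}; {e, r^2, r^4, r^6, s, r^2s, r^4s, r^6s}; {e, r^2, r^4, r^6, rs, r^3s, r^5s, r^7s}.
So G has 3 subgroups of order 8.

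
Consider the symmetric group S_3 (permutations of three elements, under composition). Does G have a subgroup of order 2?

2 | 6. A subgroup of order 2 is {e, (1 2)}.

Yes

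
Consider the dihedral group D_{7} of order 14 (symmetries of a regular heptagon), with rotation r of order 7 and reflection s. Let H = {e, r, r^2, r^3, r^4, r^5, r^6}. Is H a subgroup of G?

Yes

|H| = 7 divides |G| = 14, consistent with Lagrange.
H contains the identity, every element's inverse is in H, and H is closed under ·: it is a subgroup.
In fact H = ⟨r^4⟩.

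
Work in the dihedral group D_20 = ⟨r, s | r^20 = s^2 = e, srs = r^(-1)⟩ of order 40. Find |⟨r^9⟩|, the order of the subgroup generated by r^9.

20

Computing powers of r^9: the smallest k with (r^9)^k = e is k = 20.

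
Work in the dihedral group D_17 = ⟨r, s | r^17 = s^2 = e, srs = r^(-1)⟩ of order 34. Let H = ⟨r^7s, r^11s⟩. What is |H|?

34

|⟨r^7s⟩| = 2 and |⟨r^11s⟩| = 2, so |H| is a multiple of lcm(2, 2) = 2 and divides |G| = 34.
Closing {r^7s, r^11s} under the group operation gives all of G, so |H| = 34.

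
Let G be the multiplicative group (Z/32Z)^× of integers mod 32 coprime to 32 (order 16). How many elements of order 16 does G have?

No element of G has order 16 (even though 16 | 16).

0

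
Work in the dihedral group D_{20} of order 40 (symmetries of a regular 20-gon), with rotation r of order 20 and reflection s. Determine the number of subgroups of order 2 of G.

|G| = 40 and 2 | 40, so subgroups of order 2 are possible by Lagrange.
The subgroups of order 2 are: {e, r^10}; {e, r^10s}; {e, r^11s}; {e, r^12s}; … (21 in all).
So G has 21 subgroups of order 2.

21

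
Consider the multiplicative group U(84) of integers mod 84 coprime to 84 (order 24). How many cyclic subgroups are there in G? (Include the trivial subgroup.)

16

Each element a generates a cyclic subgroup ⟨a⟩; distinct elements may generate the same one (a cyclic group of order d has φ(d) generators).
Cyclic subgroups by order — order 1: 1; order 2: 7; order 3: 1; order 6: 7.
Total: 16.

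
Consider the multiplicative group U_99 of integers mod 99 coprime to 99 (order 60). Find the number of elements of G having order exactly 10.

12

Enumerating element orders in G gives 12 elements of order 10.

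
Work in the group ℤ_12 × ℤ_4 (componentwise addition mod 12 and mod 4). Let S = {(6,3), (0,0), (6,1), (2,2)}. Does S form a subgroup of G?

No

(2,2) ∈ S but its inverse (10,2) ∉ S, so S is not a subgroup.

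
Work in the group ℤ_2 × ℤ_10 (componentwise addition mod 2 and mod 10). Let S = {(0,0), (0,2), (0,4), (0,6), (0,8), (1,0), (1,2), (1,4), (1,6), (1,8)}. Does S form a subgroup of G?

Yes

|S| = 10 divides |G| = 20, consistent with Lagrange.
S contains the identity, every element's inverse is in S, and S is closed under +: it is a subgroup.
In fact S = ⟨(1,2)⟩.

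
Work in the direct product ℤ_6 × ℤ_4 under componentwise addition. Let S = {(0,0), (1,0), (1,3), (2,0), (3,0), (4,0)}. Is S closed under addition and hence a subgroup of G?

No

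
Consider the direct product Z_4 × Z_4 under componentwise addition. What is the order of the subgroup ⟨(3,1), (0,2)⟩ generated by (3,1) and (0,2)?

8

|⟨(3,1)⟩| = 4 and |⟨(0,2)⟩| = 2, so |H| is a multiple of lcm(4, 2) = 4 and divides |G| = 16.
Closing under the operation: H = {(0,0), (0,2), (1,1), (1,3), (2,0), (2,2), (3,1), (3,3)}, so |H| = 8.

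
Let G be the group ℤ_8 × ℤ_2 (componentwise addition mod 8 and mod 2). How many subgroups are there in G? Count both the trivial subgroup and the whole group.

|G| = 16, so by Lagrange every subgroup order divides 16. Divisors: 1, 2, 4, 8, 16.
Subgroups by order — order 1: 1; order 2: 3; order 4: 3; order 8: 3; order 16: 1.
Total: 1 + 3 + 3 + 3 + 1 = 11.

11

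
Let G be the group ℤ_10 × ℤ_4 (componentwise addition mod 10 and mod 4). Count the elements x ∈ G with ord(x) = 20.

16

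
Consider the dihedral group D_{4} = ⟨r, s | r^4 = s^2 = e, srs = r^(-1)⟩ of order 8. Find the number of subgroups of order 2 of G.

|G| = 8 and 2 | 8, so subgroups of order 2 are possible by Lagrange.
The subgroups of order 2 are: {e, r^2}; {e, r^2s}; {e, r^3s}; {e, rs}; … (5 in all).
So G has 5 subgroups of order 2.

5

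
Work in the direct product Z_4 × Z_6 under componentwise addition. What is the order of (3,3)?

The order of (3,3) in Z_4 × Z_6 is lcm(ord(3) in Z_4, ord(3) in Z_6).
ord(3) = 4 and ord(3) = 2, so |⟨(3,3)⟩| = lcm(4, 2) = 4.

4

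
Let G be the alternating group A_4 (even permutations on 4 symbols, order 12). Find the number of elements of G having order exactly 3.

The elements of order 3 are: (2 3 4), (2 4 3), (1 2 3), (1 2 4), (1 3 2), (1 3 4), (1 4 2), (1 4 3).
That's 8.

8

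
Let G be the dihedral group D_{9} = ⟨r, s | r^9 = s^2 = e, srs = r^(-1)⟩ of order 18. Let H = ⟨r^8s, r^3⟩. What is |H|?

6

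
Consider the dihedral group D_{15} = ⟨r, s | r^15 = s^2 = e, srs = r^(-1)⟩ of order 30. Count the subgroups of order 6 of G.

5

|G| = 30 and 6 | 30, so subgroups of order 6 are possible by Lagrange.
The subgroups of order 6 are: {e, r^5, r^10, s, r^5s, r^10s}; {e, r^5, r^10, rs, r^6s, r^11s}; {e, r^5, r^10, r^2s, r^7s, r^12s}; {e, r^5, r^10, r^3s, r^8s, r^13s}; … (5 in all).
So G has 5 subgroups of order 6.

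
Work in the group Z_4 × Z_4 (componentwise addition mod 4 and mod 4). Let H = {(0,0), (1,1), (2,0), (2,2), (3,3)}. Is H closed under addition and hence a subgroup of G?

No

|H| = 5 does not divide |G| = 16, so by Lagrange H is not a subgroup.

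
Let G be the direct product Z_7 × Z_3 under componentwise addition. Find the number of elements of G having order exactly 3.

An element (a,b) has order lcm(ord(a), ord(b)); count pairs with lcm equal to 3.
Enumerating gives 2 such elements.

2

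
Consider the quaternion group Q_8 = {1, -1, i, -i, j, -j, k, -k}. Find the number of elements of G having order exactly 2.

1

The elements of order 2 are: -1.
That's 1.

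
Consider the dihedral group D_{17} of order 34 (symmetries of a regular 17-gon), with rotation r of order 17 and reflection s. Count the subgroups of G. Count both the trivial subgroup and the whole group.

20

|G| = 34, so by Lagrange every subgroup order divides 34. Divisors: 1, 2, 17, 34.
Subgroups by order — order 1: 1; order 2: 17; order 17: 1; order 34: 1.
Total: 1 + 17 + 1 + 1 = 20.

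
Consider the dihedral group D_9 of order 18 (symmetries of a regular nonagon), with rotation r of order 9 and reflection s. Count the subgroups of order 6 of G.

3

|G| = 18 and 6 | 18, so subgroups of order 6 are possible by Lagrange.
The subgroups of order 6 are: {e, r^3, r^6, r^2s, r^5s, r^8s}; {e, r^3, r^6, s, r^3s, r^6s}; {e, r^3, r^6, rs, r^4s, r^7s}.
So G has 3 subgroups of order 6.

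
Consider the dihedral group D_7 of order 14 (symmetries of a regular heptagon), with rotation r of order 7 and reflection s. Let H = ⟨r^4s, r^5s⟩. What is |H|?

|⟨r^4s⟩| = 2 and |⟨r^5s⟩| = 2, so |H| is a multiple of lcm(2, 2) = 2 and divides |G| = 14.
Closing {r^4s, r^5s} under the group operation gives all of G, so |H| = 14.

14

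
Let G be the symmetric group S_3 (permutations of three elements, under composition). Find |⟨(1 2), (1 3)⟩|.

|⟨(1 2)⟩| = 2 and |⟨(1 3)⟩| = 2, so |H| is a multiple of lcm(2, 2) = 2 and divides |G| = 6.
Closing {(1 2), (1 3)} under the group operation gives all of G, so |H| = 6.

6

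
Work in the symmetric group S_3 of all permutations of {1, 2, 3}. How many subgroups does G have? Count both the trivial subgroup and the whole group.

|G| = 6, so by Lagrange every subgroup order divides 6. Divisors: 1, 2, 3, 6.
Subgroups by order — order 1: 1; order 2: 3; order 3: 1; order 6: 1.
Total: 1 + 3 + 1 + 1 = 6.

6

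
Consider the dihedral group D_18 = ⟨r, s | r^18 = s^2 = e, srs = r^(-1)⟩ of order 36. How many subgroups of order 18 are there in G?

|G| = 36 and 18 | 36, so subgroups of order 18 are possible by Lagrange.
The subgroups of order 18 are: {e, r, r^2, r^3, r^4, r^5, r^6, r^7, r^8, r^9, r^10, r^11, r^12, r^13, r^14, r^15, r^16, r^17}; {e, r^2, r^4, r^6, r^8, r^10, r^12, r^14, r^16, s, r^2s, r^4s, r^6s, r^8s, r^10s, r^12s, r^14s, r^16s}; {e, r^2, r^4, r^6, r^8, r^10, r^12, r^14, r^16, rs, r^3s, r^5s, r^7s, r^9s, r^11s, r^13s, r^15s, r^17s}.
So G has 3 subgroups of order 18.

3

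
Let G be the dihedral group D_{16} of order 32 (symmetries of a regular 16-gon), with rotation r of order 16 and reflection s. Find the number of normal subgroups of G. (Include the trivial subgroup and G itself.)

8

G has 36 subgroups. Checking conjugation-invariance by order — order 1: 1/1 normal; order 2: 1/17 normal; order 4: 1/9 normal; order 8: 1/5 normal; order 16: 3/3 normal; order 32: 1/1 normal.
Total normal subgroups: 8.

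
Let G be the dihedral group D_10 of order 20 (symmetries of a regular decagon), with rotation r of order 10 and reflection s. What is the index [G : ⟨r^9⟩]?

|⟨r^9⟩| = 10 and |G| = 20.
By Lagrange, [G : H] = |G|/|H| = 20/10 = 2.

2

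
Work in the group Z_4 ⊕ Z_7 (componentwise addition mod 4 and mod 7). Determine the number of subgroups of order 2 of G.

1

|G| = 28 and 2 | 28, so subgroups of order 2 are possible by Lagrange.
The subgroups of order 2 are: {(0,0), (2,0)}.
So G has 1 subgroup of order 2.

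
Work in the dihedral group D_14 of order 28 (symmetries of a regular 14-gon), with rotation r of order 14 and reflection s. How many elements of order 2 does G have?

Enumerating element orders in G gives 15 elements of order 2.

15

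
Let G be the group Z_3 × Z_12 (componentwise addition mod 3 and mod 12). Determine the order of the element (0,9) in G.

4

The order of (0,9) in Z_3 × Z_12 is lcm(ord(0) in Z_3, ord(9) in Z_12).
ord(0) = 1 and ord(9) = 4, so |⟨(0,9)⟩| = lcm(1, 4) = 4.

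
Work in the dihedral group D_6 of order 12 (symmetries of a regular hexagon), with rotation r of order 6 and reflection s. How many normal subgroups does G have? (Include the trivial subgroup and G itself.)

7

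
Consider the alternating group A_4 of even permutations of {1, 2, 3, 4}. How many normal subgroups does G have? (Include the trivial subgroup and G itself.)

3

G has 10 subgroups. Checking conjugation-invariance by order — order 1: 1/1 normal; order 2: 0/3 normal; order 3: 0/4 normal; order 4: 1/1 normal; order 12: 1/1 normal.
Total normal subgroups: 3.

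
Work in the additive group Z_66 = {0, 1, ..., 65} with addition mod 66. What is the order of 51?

In Z_66, the order of an element a is n/gcd(a, n).
gcd(51, 66) = 3, so |⟨51⟩| = 66/3 = 22.

22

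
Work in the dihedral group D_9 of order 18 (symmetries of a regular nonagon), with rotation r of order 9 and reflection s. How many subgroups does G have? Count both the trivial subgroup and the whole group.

16

|G| = 18, so by Lagrange every subgroup order divides 18. Divisors: 1, 2, 3, 6, 9, 18.
Subgroups by order — order 1: 1; order 2: 9; order 3: 1; order 6: 3; order 9: 1; order 18: 1.
Total: 1 + 9 + 1 + 3 + 1 + 1 = 16.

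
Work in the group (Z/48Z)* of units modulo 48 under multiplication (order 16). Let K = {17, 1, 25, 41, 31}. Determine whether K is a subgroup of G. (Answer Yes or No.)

No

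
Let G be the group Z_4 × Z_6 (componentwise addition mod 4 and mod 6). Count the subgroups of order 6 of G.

3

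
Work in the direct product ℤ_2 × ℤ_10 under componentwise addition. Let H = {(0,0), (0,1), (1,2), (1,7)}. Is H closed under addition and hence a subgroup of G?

No

(0,1) ∈ H but its inverse (0,9) ∉ H, so H is not a subgroup.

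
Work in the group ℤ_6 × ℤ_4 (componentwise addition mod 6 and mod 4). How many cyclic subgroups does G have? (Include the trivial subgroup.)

Group the elements of G by the cyclic subgroup they generate; each cyclic subgroup of order d accounts for φ(d) elements.
Cyclic subgroups by order — order 1: 1; order 2: 3; order 3: 1; order 4: 2; order 6: 3; order 12: 2.
Total: 12.

12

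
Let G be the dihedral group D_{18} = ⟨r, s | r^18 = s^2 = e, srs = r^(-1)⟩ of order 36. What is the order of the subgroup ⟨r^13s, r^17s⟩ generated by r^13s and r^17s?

18

|⟨r^13s⟩| = 2 and |⟨r^17s⟩| = 2, so |H| is a multiple of lcm(2, 2) = 2 and divides |G| = 36.
Closing under the operation: H = {e, r^2, r^4, r^6, r^8, r^10, r^12, r^14, r^16, rs, r^3s, r^5s, r^7s, r^9s, r^11s, r^13s, r^15s, r^17s}, so |H| = 18.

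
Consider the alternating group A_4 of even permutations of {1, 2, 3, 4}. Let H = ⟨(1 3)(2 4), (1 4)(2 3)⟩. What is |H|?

4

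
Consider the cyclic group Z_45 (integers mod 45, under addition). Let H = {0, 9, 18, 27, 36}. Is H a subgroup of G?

|H| = 5 divides |G| = 45, consistent with Lagrange.
H contains the identity, every element's inverse is in H, and H is closed under +: it is a subgroup.
In fact H = ⟨18⟩.

Yes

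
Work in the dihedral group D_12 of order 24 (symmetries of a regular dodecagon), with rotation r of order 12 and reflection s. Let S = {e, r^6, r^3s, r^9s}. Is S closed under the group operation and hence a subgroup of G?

Yes

|S| = 4 divides |G| = 24, consistent with Lagrange.
S contains the identity, every element's inverse is in S, and S is closed under ·: it is a subgroup.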